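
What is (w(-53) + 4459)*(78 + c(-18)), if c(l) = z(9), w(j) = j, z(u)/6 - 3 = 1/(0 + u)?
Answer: 1277740/3 ≈ 4.2591e+5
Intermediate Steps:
z(u) = 18 + 6/u (z(u) = 18 + 6/(0 + u) = 18 + 6/u)
c(l) = 56/3 (c(l) = 18 + 6/9 = 18 + 6*(⅑) = 18 + ⅔ = 56/3)
(w(-53) + 4459)*(78 + c(-18)) = (-53 + 4459)*(78 + 56/3) = 4406*(290/3) = 1277740/3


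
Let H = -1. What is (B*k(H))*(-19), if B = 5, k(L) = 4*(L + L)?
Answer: 760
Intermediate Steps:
k(L) = 8*L (k(L) = 4*(2*L) = 8*L)
(B*k(H))*(-19) = (5*(8*(-1)))*(-19) = (5*(-8))*(-19) = -40*(-19) = 760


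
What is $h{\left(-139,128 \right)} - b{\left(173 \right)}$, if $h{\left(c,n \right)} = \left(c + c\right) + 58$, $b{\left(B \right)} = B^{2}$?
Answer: $-30149$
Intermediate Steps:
$h{\left(c,n \right)} = 58 + 2 c$ ($h{\left(c,n \right)} = 2 c + 58 = 58 + 2 c$)
$h{\left(-139,128 \right)} - b{\left(173 \right)} = \left(58 + 2 \left(-139\right)\right) - 173^{2} = \left(58 - 278\right) - 29929 = -220 - 29929 = -30149$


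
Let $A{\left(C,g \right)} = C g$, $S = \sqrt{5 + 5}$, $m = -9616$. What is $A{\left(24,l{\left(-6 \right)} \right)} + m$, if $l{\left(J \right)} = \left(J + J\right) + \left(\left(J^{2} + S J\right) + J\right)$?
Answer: $-9184 - 144 \sqrt{10} \approx -9639.4$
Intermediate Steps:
$S = \sqrt{10} \approx 3.1623$
$l{\left(J \right)} = J^{2} + 3 J + J \sqrt{10}$ ($l{\left(J \right)} = \left(J + J\right) + \left(\left(J^{2} + \sqrt{10} J\right) + J\right) = 2 J + \left(\left(J^{2} + J \sqrt{10}\right) + J\right) = 2 J + \left(J + J^{2} + J \sqrt{10}\right) = J^{2} + 3 J + J \sqrt{10}$)
$A{\left(24,l{\left(-6 \right)} \right)} + m = 24 \left(- 6 \left(3 - 6 + \sqrt{10}\right)\right) - 9616 = 24 \left(- 6 \left(-3 + \sqrt{10}\right)\right) - 9616 = 24 \left(18 - 6 \sqrt{10}\right) - 9616 = \left(432 - 144 \sqrt{10}\right) - 9616 = -9184 - 144 \sqrt{10}$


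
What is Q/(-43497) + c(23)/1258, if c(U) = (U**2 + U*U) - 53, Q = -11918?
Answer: 58707329/54719226 ≈ 1.0729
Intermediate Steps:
c(U) = -53 + 2*U**2 (c(U) = (U**2 + U**2) - 53 = 2*U**2 - 53 = -53 + 2*U**2)
Q/(-43497) + c(23)/1258 = -11918/(-43497) + (-53 + 2*23**2)/1258 = -11918*(-1/43497) + (-53 + 2*529)*(1/1258) = 11918/43497 + (-53 + 1058)*(1/1258) = 11918/43497 + 1005*(1/1258) = 11918/43497 + 1005/1258 = 58707329/54719226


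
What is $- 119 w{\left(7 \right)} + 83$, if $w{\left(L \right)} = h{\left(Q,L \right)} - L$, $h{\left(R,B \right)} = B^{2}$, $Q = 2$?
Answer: $-4915$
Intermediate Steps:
$w{\left(L \right)} = L^{2} - L$
$- 119 w{\left(7 \right)} + 83 = - 119 \cdot 7 \left(-1 + 7\right) + 83 = - 119 \cdot 7 \cdot 6 + 83 = \left(-119\right) 42 + 83 = -4998 + 83 = -4915$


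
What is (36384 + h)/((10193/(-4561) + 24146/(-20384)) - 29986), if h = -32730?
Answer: -169858791648/1394079512041 ≈ -0.12184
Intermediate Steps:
(36384 + h)/((10193/(-4561) + 24146/(-20384)) - 29986) = (36384 - 32730)/((10193/(-4561) + 24146/(-20384)) - 29986) = 3654/((10193*(-1/4561) + 24146*(-1/20384)) - 29986) = 3654/((-10193/4561 - 12073/10192) - 29986) = 3654/(-158952009/46485712 - 29986) = 3654/(-1394079512041/46485712) = 3654*(-46485712/1394079512041) = -169858791648/1394079512041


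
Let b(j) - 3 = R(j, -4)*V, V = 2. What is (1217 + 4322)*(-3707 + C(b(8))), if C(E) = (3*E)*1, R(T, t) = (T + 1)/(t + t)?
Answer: -82082441/4 ≈ -2.0521e+7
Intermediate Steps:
R(T, t) = (1 + T)/(2*t) (R(T, t) = (1 + T)/((2*t)) = (1 + T)*(1/(2*t)) = (1 + T)/(2*t))
b(j) = 11/4 - j/4 (b(j) = 3 + ((1/2)*(1 + j)/(-4))*2 = 3 + ((1/2)*(-1/4)*(1 + j))*2 = 3 + (-1/8 - j/8)*2 = 3 + (-1/4 - j/4) = 11/4 - j/4)
C(E) = 3*E
(1217 + 4322)*(-3707 + C(b(8))) = (1217 + 4322)*(-3707 + 3*(11/4 - 1/4*8)) = 5539*(-3707 + 3*(11/4 - 2)) = 5539*(-3707 + 3*(3/4)) = 5539*(-3707 + 9/4) = 5539*(-14819/4) = -82082441/4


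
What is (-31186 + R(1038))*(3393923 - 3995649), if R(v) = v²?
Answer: -629560641308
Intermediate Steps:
(-31186 + R(1038))*(3393923 - 3995649) = (-31186 + 1038²)*(3393923 - 3995649) = (-31186 + 1077444)*(-601726) = 1046258*(-601726) = -629560641308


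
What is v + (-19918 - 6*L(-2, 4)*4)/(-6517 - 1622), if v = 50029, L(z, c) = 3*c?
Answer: 407206237/8139 ≈ 50032.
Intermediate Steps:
v + (-19918 - 6*L(-2, 4)*4)/(-6517 - 1622) = 50029 + (-19918 - 18*4*4)/(-6517 - 1622) = 50029 + (-19918 - 6*12*4)/(-8139) = 50029 + (-19918 - 72*4)*(-1/8139) = 50029 + (-19918 - 288)*(-1/8139) = 50029 - 20206*(-1/8139) = 50029 + 20206/8139 = 407206237/8139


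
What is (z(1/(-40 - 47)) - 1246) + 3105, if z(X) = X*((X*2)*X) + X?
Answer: 1224149506/658503 ≈ 1859.0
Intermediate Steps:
z(X) = X + 2*X**3 (z(X) = X*((2*X)*X) + X = X*(2*X**2) + X = 2*X**3 + X = X + 2*X**3)
(z(1/(-40 - 47)) - 1246) + 3105 = ((1/(-40 - 47) + 2*(1/(-40 - 47))**3) - 1246) + 3105 = ((1/(-87) + 2*(1/(-87))**3) - 1246) + 3105 = ((-1/87 + 2*(-1/87)**3) - 1246) + 3105 = ((-1/87 + 2*(-1/658503)) - 1246) + 3105 = ((-1/87 - 2/658503) - 1246) + 3105 = (-7571/658503 - 1246) + 3105 = -820502309/658503 + 3105 = 1224149506/658503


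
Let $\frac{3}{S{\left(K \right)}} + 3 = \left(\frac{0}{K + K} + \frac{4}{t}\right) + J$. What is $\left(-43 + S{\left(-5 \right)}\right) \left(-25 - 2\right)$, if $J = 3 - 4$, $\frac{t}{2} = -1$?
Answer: $\frac{2349}{2} \approx 1174.5$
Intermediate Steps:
$t = -2$ ($t = 2 \left(-1\right) = -2$)
$J = -1$
$S{\left(K \right)} = - \frac{1}{2}$ ($S{\left(K \right)} = \frac{3}{-3 + \left(\left(\frac{0}{K + K} + \frac{4}{-2}\right) - 1\right)} = \frac{3}{-3 + \left(\left(\frac{0}{2 K} + 4 \left(- \frac{1}{2}\right)\right) - 1\right)} = \frac{3}{-3 - 3} = \frac{3}{-6} = 3 \left(- \frac{1}{6}\right) = - \frac{1}{2}$)
$\left(-43 + S{\left(-5 \right)}\right) \left(-25 - 2\right) = \left(-43 - \frac{1}{2}\right) \left(-25 - 2\right) = - \frac{87 \left(-25 - 2\right)}{2} = \left(- \frac{87}{2}\right) \left(-27\right) = \frac{2349}{2}$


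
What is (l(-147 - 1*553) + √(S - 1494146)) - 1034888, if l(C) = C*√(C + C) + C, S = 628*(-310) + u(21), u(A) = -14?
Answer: -1035588 - 7000*I*√14 + 2*I*√422210 ≈ -1.0356e+6 - 24892.0*I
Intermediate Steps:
S = -194694 (S = 628*(-310) - 14 = -194680 - 14 = -194694)
l(C) = C + √2*C^(3/2) (l(C) = C*√(2*C) + C = C*(√2*√C) + C = √2*C^(3/2) + C = C + √2*C^(3/2))
(l(-147 - 1*553) + √(S - 1494146)) - 1034888 = (((-147 - 1*553) + √2*(-147 - 1*553)^(3/2)) + √(-194694 - 1494146)) - 1034888 = (((-147 - 553) + √2*(-147 - 553)^(3/2)) + √(-1688840)) - 1034888 = ((-700 + √2*(-700)^(3/2)) + 2*I*√422210) - 1034888 = ((-700 + √2*(-7000*I*√7)) + 2*I*√422210) - 1034888 = ((-700 - 7000*I*√14) + 2*I*√422210) - 1034888 = (-700 - 7000*I*√14 + 2*I*√422210) - 1034888 = -1035588 - 7000*I*√14 + 2*I*√422210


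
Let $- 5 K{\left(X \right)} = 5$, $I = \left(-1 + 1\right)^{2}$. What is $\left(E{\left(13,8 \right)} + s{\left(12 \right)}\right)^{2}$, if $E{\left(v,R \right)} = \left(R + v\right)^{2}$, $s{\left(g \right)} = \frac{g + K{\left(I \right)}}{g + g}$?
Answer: $\frac{112254025}{576} \approx 1.9489 \cdot 10^{5}$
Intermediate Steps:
$I = 0$ ($I = 0^{2} = 0$)
$K{\left(X \right)} = -1$ ($K{\left(X \right)} = \left(- \frac{1}{5}\right) 5 = -1$)
$s{\left(g \right)} = \frac{-1 + g}{2 g}$ ($s{\left(g \right)} = \frac{g - 1}{g + g} = \frac{-1 + g}{2 g}$)
$\left(E{\left(13,8 \right)} + s{\left(12 \right)}\right)^{2} = \left(\left(8 + 13\right)^{2} + \frac{-1 + 12}{2 \cdot 12}\right)^{2} = \left(21^{2} + \frac{1}{2} \cdot \frac{1}{12} \cdot 11\right)^{2} = \left(441 + \frac{11}{24}\right)^{2} = \left(\frac{10595}{24}\right)^{2} = \frac{112254025}{576}$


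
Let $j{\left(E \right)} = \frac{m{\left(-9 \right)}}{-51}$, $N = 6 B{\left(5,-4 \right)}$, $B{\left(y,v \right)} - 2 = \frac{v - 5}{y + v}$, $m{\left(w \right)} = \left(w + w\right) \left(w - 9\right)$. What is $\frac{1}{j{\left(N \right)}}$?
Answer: $- \frac{17}{108} \approx -0.15741$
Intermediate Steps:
$m{\left(w \right)} = 2 w \left(-9 + w\right)$
$B{\left(y,v \right)} = 2 + \frac{-5 + v}{v + y}$ ($B{\left(y,v \right)} = 2 + \frac{v - 5}{y + v} = 2 + \frac{-5 + v}{v + y}$)
$N = -42$ ($N = 6 \frac{-5 + 2 \cdot 5 + 3 \left(-4\right)}{-4 + 5} = 6 \frac{-5 + 10 - 12}{1} = 6 \cdot 1 \left(-7\right) = 6 \left(-7\right) = -42$)
$j{\left(E \right)} = - \frac{108}{17}$ ($j{\left(E \right)} = \frac{2 \left(-9\right) \left(-9 - 9\right)}{-51} = 2 \left(-9\right) \left(-18\right) \left(- \frac{1}{51}\right) = 324 \left(- \frac{1}{51}\right) = - \frac{108}{17}$)
$\frac{1}{j{\left(N \right)}} = \frac{1}{- \frac{108}{17}} = - \frac{17}{108}$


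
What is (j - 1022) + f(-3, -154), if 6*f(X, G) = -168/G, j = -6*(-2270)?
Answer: 138580/11 ≈ 12598.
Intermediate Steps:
j = 13620
f(X, G) = -28/G (f(X, G) = (-168/G)/6 = -28/G)
(j - 1022) + f(-3, -154) = (13620 - 1022) - 28/(-154) = 12598 - 28*(-1/154) = 12598 + 2/11 = 138580/11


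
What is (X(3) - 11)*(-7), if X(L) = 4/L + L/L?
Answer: 182/3 ≈ 60.667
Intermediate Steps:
X(L) = 1 + 4/L (X(L) = 4/L + 1 = 1 + 4/L)
(X(3) - 11)*(-7) = ((4 + 3)/3 - 11)*(-7) = ((⅓)*7 - 11)*(-7) = (7/3 - 11)*(-7) = -26/3*(-7) = 182/3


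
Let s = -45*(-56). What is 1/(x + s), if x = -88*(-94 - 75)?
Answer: 1/17392 ≈ 5.7498e-5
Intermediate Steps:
s = 2520
x = 14872 (x = -88*(-169) = 14872)
1/(x + s) = 1/(14872 + 2520) = 1/17392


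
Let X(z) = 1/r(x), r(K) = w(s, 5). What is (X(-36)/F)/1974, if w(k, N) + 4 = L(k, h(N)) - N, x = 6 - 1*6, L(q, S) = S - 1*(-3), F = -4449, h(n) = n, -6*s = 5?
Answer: 1/8782326 ≈ 1.1387e-7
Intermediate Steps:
s = -5/6 (s = -1/6*5 = -5/6 ≈ -0.83333)
L(q, S) = 3 + S (L(q, S) = S + 3 = 3 + S)
x = 0 (x = 6 - 6 = 0)
w(k, N) = -1 (w(k, N) = -4 + ((3 + N) - N) = -4 + 3 = -1)
r(K) = -1
X(z) = -1 (X(z) = 1/(-1) = -1)
(X(-36)/F)/1974 = -1/(-4449)/1974 = -1*(-1/4449)*(1/1974) = (1/4449)*(1/1974) = 1/8782326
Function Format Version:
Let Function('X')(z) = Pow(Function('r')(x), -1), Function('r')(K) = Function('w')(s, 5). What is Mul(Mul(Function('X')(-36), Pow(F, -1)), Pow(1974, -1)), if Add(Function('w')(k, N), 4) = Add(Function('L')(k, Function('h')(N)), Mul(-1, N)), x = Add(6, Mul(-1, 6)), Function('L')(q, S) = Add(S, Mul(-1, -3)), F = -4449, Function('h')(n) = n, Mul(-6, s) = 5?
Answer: Rational(1, 8782326) ≈ 1.1387e-7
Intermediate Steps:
s = Rational(-5, 6) (s = Mul(Rational(-1, 6), 5) = Rational(-5, 6) ≈ -0.83333)
Function('L')(q, S) = Add(3, S) (Function('L')(q, S) = Add(S, 3) = Add(3, S))
x = 0 (x = Add(6, -6) = 0)
Function('w')(k, N) = -1 (Function('w')(k, N) = Add(-4, Add(Add(3, N), Mul(-1, N))) = Add(-4, 3) = -1)
Function('r')(K) = -1
Function('X')(z) = -1 (Function('X')(z) = Pow(-1, -1) = -1)
Mul(Mul(Function('X')(-36), Pow(F, -1)), Pow(1974, -1)) = Mul(Mul(-1, Pow(-4449, -1)), Pow(1974, -1)) = Mul(Mul(-1, Rational(-1, 4449)), Rational(1, 1974)) = Mul(Rational(1, 4449), Rational(1, 1974)) = Rational(1, 8782326)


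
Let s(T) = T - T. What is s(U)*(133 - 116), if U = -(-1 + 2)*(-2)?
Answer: 0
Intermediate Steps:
U = 2 (U = -(-2) = -1*(-2) = 2)
s(T) = 0
s(U)*(133 - 116) = 0*(133 - 116) = 0*17 = 0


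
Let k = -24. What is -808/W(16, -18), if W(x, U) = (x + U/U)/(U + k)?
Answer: 33936/17 ≈ 1996.2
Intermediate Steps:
W(x, U) = (1 + x)/(-24 + U) (W(x, U) = (x + U/U)/(U - 24) = (x + 1)/(-24 + U) = (1 + x)/(-24 + U))
-808/W(16, -18) = -808*(-24 - 18)/(1 + 16) = -808/(17/(-42)) = -808/((-1/42*17)) = -808/(-17/42) = -808*(-42/17) = 33936/17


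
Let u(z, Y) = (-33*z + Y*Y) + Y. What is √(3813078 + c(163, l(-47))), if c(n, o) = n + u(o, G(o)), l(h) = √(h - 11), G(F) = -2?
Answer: √(3813243 - 33*I*√58) ≈ 1952.8 - 0.064*I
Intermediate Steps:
u(z, Y) = Y + Y² - 33*z (u(z, Y) = (-33*z + Y²) + Y = (Y² - 33*z) + Y = Y + Y² - 33*z)
l(h) = √(-11 + h)
c(n, o) = 2 + n - 33*o (c(n, o) = n + (-2 + (-2)² - 33*o) = n + (-2 + 4 - 33*o) = n + (2 - 33*o) = 2 + n - 33*o)
√(3813078 + c(163, l(-47))) = √(3813078 + (2 + 163 - 33*√(-11 - 47))) = √(3813078 + (2 + 163 - 33*I*√58)) = √(3813078 + (165 - 33*I*√58)) = √(3813243 - 33*I*√58)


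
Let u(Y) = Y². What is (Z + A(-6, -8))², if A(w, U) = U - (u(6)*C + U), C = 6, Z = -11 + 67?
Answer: 25600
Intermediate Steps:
Z = 56
A(w, U) = -216 (A(w, U) = U - (6²*6 + U) = U - (36*6 + U) = U - (216 + U) = U + (-216 - U) = -216)
(Z + A(-6, -8))² = (56 - 216)² = (-160)² = 25600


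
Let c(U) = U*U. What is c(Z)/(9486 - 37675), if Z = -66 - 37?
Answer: -10609/28189 ≈ -0.37635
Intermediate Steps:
Z = -103
c(U) = U²
c(Z)/(9486 - 37675) = (-103)²/(9486 - 37675) = 10609/(-28189) = 10609*(-1/28189) = -10609/28189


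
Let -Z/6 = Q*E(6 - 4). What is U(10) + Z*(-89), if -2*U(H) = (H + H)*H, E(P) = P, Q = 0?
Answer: -100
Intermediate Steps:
U(H) = -H**2 (U(H) = -(H + H)*H/2 = -2*H*H/2 = -H**2)
Z = 0 (Z = -0*(6 - 4) = -0*2 = -6*0 = 0)
U(10) + Z*(-89) = -1*10**2 + 0*(-89) = -1*100 + 0 = -100 + 0 = -100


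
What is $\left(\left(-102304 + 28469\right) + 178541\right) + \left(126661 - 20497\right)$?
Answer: $210870$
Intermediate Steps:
$\left(\left(-102304 + 28469\right) + 178541\right) + \left(126661 - 20497\right) = \left(-73835 + 178541\right) + \left(126661 - 20497\right) = 104706 + 106164 = 210870$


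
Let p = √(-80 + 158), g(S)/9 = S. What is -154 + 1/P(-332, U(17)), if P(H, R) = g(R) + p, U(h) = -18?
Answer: -671621/4361 - √78/26166 ≈ -154.01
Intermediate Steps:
g(S) = 9*S
p = √78 ≈ 8.8318
P(H, R) = √78 + 9*R (P(H, R) = 9*R + √78 = √78 + 9*R)
-154 + 1/P(-332, U(17)) = -154 + 1/(√78 + 9*(-18)) = -154 + 1/(√78 - 162) = -154 + 1/(-162 + √78)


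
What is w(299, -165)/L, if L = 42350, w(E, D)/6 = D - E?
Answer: -1392/21175 ≈ -0.065738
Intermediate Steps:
w(E, D) = -6*E + 6*D (w(E, D) = 6*(D - E) = -6*E + 6*D)
w(299, -165)/L = (-6*299 + 6*(-165))/42350 = (-1794 - 990)*(1/42350) = -2784*1/42350 = -1392/21175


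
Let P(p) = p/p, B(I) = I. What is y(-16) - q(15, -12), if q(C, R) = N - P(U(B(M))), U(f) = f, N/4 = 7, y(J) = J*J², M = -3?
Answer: -4123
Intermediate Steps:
y(J) = J³
N = 28 (N = 4*7 = 28)
P(p) = 1
q(C, R) = 27 (q(C, R) = 28 - 1*1 = 28 - 1 = 27)
y(-16) - q(15, -12) = (-16)³ - 1*27 = -4096 - 27 = -4123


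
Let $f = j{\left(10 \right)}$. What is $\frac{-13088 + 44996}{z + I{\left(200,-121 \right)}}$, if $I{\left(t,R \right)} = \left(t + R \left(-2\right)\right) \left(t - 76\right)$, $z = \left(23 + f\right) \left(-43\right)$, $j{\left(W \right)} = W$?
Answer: $\frac{31908}{53389} \approx 0.59765$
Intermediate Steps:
$f = 10$
$z = -1419$ ($z = \left(23 + 10\right) \left(-43\right) = 33 \left(-43\right) = -1419$)
$I{\left(t,R \right)} = \left(-76 + t\right) \left(t - 2 R\right)$ ($I{\left(t,R \right)} = \left(t - 2 R\right) \left(-76 + t\right) = \left(-76 + t\right) \left(t - 2 R\right)$)
$\frac{-13088 + 44996}{z + I{\left(200,-121 \right)}} = \frac{-13088 + 44996}{-1419 + \left(200^{2} - 15200 + 152 \left(-121\right) - \left(-242\right) 200\right)} = \frac{31908}{-1419 + \left(40000 - 15200 - 18392 + 48400\right)} = \frac{31908}{-1419 + 54808} = \frac{31908}{53389}$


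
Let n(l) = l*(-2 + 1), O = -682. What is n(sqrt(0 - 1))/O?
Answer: I/682 ≈ 0.0014663*I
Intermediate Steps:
n(l) = -l (n(l) = l*(-1) = -l)
n(sqrt(0 - 1))/O = -sqrt(0 - 1)/(-682) = -sqrt(-1)*(-1/682) = -I*(-1/682) = I/682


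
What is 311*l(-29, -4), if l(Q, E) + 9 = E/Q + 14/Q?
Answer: -84281/29 ≈ -2906.2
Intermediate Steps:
l(Q, E) = -9 + 14/Q + E/Q (l(Q, E) = -9 + (E/Q + 14/Q) = -9 + (14/Q + E/Q) = -9 + 14/Q + E/Q)
311*l(-29, -4) = 311*((14 - 4 - 9*(-29))/(-29)) = 311*(-(14 - 4 + 261)/29) = 311*(-1/29*271) = 311*(-271/29) = -84281/29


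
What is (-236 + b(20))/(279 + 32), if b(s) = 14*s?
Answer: 44/311 ≈ 0.14148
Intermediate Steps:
(-236 + b(20))/(279 + 32) = (-236 + 14*20)/(279 + 32) = (-236 + 280)/311 = (1/311)*44 = 44/311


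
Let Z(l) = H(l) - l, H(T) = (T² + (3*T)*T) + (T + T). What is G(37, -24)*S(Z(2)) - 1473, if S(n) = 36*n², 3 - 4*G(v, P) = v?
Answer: -100617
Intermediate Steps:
G(v, P) = ¾ - v/4
H(T) = 2*T + 4*T² (H(T) = (T² + 3*T²) + 2*T = 4*T² + 2*T = 2*T + 4*T²)
Z(l) = -l + 2*l*(1 + 2*l) (Z(l) = 2*l*(1 + 2*l) - l = -l + 2*l*(1 + 2*l))
G(37, -24)*S(Z(2)) - 1473 = (¾ - ¼*37)*(36*(2*(1 + 4*2))²) - 1473 = (¾ - 37/4)*(36*(2*(1 + 8))²) - 1473 = -306*(2*9)² - 1473 = -306*18² - 1473 = -306*324 - 1473 = -17/2*11664 - 1473 = -99144 - 1473 = -100617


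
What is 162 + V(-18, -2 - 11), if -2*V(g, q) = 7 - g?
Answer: 299/2 ≈ 149.50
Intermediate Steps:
V(g, q) = -7/2 + g/2 (V(g, q) = -(7 - g)/2 = -7/2 + g/2)
162 + V(-18, -2 - 11) = 162 + (-7/2 + (½)*(-18)) = 162 + (-7/2 - 9) = 162 - 25/2 = 299/2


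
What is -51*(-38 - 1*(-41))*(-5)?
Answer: 765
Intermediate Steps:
-51*(-38 - 1*(-41))*(-5) = -51*(-38 + 41)*(-5) = -51*3*(-5) = -153*(-5) = 765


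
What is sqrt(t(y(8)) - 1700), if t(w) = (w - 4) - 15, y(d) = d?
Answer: I*sqrt(1711) ≈ 41.364*I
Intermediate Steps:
t(w) = -19 + w (t(w) = (-4 + w) - 15 = -19 + w)
sqrt(t(y(8)) - 1700) = sqrt((-19 + 8) - 1700) = sqrt(-11 - 1700) = sqrt(-1711) = I*sqrt(1711)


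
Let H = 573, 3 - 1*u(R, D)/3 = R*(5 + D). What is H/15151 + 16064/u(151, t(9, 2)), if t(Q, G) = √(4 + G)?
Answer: -91144543733/9742805097 + 1212832*√6/643047 ≈ -4.7352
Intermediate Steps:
u(R, D) = 9 - 3*R*(5 + D)
H/15151 + 16064/u(151, t(9, 2)) = 573/15151 + 16064/(9 - 15*151 - 3*√(4 + 2)*151) = 573*(1/15151) + 16064/(9 - 2265 - 3*√6*151) = 573/15151 + 16064/(9 - 2265 - 453*√6) = 573/15151 + 16064/(-2256 - 453*√6)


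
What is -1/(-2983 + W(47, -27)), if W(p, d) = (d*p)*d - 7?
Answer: -1/31273 ≈ -3.1976e-5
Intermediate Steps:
W(p, d) = -7 + p*d² (W(p, d) = p*d² - 7 = -7 + p*d²)
-1/(-2983 + W(47, -27)) = -1/(-2983 + (-7 + 47*(-27)²)) = -1/(-2983 + (-7 + 47*729)) = -1/(-2983 + (-7 + 34263)) = -1/(-2983 + 34256) = -1/31273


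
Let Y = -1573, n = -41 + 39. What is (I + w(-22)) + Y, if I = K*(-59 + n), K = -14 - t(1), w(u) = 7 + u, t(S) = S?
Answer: -673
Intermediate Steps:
n = -2
K = -15 (K = -14 - 1*1 = -14 - 1 = -15)
I = 915 (I = -15*(-59 - 2) = -15*(-61) = 915)
(I + w(-22)) + Y = (915 + (7 - 22)) - 1573 = (915 - 15) - 1573 = 900 - 1573 = -673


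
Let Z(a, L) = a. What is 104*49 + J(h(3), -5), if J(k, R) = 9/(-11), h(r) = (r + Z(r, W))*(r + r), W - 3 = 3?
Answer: 56047/11 ≈ 5095.2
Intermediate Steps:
W = 6 (W = 3 + 3 = 6)
h(r) = 4*r**2 (h(r) = (r + r)*(r + r) = (2*r)*(2*r) = 4*r**2)
J(k, R) = -9/11 (J(k, R) = 9*(-1/11) = -9/11)
104*49 + J(h(3), -5) = 104*49 - 9/11 = 5096 - 9/11 = 56047/11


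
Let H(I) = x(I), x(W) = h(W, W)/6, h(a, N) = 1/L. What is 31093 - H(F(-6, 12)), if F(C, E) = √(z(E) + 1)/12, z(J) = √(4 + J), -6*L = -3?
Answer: 93278/3 ≈ 31093.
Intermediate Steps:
L = ½ (L = -⅙*(-3) = ½ ≈ 0.50000)
h(a, N) = 2 (h(a, N) = 1/(½) = 2)
F(C, E) = √(1 + √(4 + E))/12 (F(C, E) = √(√(4 + E) + 1)/12 = √(1 + √(4 + E))*(1/12) = √(1 + √(4 + E))/12)
x(W) = ⅓ (x(W) = 2/6 = 2*(⅙) = ⅓)
H(I) = ⅓
31093 - H(F(-6, 12)) = 31093 - 1*⅓ = 31093 - ⅓ = 93278/3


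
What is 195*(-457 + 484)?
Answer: 5265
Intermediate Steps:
195*(-457 + 484) = 195*27 = 5265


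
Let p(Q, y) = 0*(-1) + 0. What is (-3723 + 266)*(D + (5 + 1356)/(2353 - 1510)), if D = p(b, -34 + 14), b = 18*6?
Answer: -4704977/843 ≈ -5581.2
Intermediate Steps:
b = 108
p(Q, y) = 0 (p(Q, y) = 0 + 0 = 0)
D = 0
(-3723 + 266)*(D + (5 + 1356)/(2353 - 1510)) = (-3723 + 266)*(0 + (5 + 1356)/(2353 - 1510)) = -3457*(0 + 1361/843) = -3457*1361/843 = -4704977/843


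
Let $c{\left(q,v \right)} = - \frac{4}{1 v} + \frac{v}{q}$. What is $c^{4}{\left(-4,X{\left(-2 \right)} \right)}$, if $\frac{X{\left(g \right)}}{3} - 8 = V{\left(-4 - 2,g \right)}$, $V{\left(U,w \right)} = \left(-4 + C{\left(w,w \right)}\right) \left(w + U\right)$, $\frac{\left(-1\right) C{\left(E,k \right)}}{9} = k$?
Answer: $\frac{1371015391200625}{37015056} \approx 3.7039 \cdot 10^{7}$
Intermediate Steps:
$C{\left(E,k \right)} = - 9 k$
$V{\left(U,w \right)} = \left(-4 - 9 w\right) \left(U + w\right)$ ($V{\left(U,w \right)} = \left(-4 - 9 w\right) \left(w + U\right) = \left(-4 - 9 w\right) \left(U + w\right)$)
$X{\left(g \right)} = 96 - 27 g^{2} + 150 g$ ($X{\left(g \right)} = 24 + 3 \left(- 9 g^{2} - 4 \left(-4 - 2\right) - 4 g - 9 \left(-4 - 2\right) g\right) = 24 + 3 \left(- 9 g^{2} - -24 - 4 g - - 54 g\right) = 24 + 3 \left(- 9 g^{2} + 24 - 4 g + 54 g\right) = 24 + 3 \left(24 - 9 g^{2} + 50 g\right) = 24 + \left(72 - 27 g^{2} + 150 g\right) = 96 - 27 g^{2} + 150 g$)
$c{\left(q,v \right)} = - \frac{4}{v} + \frac{v}{q}$
$c^{4}{\left(-4,X{\left(-2 \right)} \right)} = \left(- \frac{4}{96 - 27 \left(-2\right)^{2} + 150 \left(-2\right)} + \frac{96 - 27 \left(-2\right)^{2} + 150 \left(-2\right)}{-4}\right)^{4} = \left(- \frac{4}{96 - 108 - 300} + \left(96 - 108 - 300\right) \left(- \frac{1}{4}\right)\right)^{4} = \left(- \frac{4}{-312} - -78\right)^{4} = \left(\left(-4\right) \left(- \frac{1}{312}\right) + 78\right)^{4} = \left(\frac{1}{78} + 78\right)^{4} = \left(\frac{6085}{78}\right)^{4} = \frac{1371015391200625}{37015056}$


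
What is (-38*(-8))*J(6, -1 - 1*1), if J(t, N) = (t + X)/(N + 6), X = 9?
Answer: 1140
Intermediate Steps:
J(t, N) = (9 + t)/(6 + N) (J(t, N) = (t + 9)/(N + 6) = (9 + t)/(6 + N))
(-38*(-8))*J(6, -1 - 1*1) = (-38*(-8))*((9 + 6)/(6 + (-1 - 1*1))) = 304*(15/(6 + (-1 - 1))) = 304*(15/(6 - 2)) = 304*(15/4) = 1140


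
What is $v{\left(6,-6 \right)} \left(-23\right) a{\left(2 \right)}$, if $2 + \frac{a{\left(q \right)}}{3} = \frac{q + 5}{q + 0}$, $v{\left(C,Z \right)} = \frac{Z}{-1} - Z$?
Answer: $-1242$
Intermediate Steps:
$v{\left(C,Z \right)} = - 2 Z$ ($v{\left(C,Z \right)} = Z \left(-1\right) - Z = - Z - Z = - 2 Z$)
$a{\left(q \right)} = -6 + \frac{3 \left(5 + q\right)}{q}$ ($a{\left(q \right)} = -6 + 3 \frac{q + 5}{q + 0} = -6 + 3 \frac{5 + q}{q} = -6 + \frac{3 \left(5 + q\right)}{q}$)
$v{\left(6,-6 \right)} \left(-23\right) a{\left(2 \right)} = \left(-2\right) \left(-6\right) \left(-23\right) \left(-3 + \frac{15}{2}\right) = 12 \left(-23\right) \left(-3 + 15 \cdot \frac{1}{2}\right) = - 276 \left(-3 + \frac{15}{2}\right) = \left(-276\right) \frac{9}{2} = -1242$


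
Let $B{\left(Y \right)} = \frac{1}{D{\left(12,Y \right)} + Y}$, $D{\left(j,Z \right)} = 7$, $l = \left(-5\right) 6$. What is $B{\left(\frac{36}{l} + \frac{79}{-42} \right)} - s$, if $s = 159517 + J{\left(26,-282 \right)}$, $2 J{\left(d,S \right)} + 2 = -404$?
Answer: $- \frac{131115212}{823} \approx -1.5931 \cdot 10^{5}$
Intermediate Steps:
$l = -30$
$J{\left(d,S \right)} = -203$ ($J{\left(d,S \right)} = -1 + \frac{1}{2} \left(-404\right) = -1 - 202 = -203$)
$B{\left(Y \right)} = \frac{1}{7 + Y}$
$s = 159314$ ($s = 159517 - 203 = 159314$)
$B{\left(\frac{36}{l} + \frac{79}{-42} \right)} - s = \frac{1}{7 + \left(\frac{36}{-30} + \frac{79}{-42}\right)} - 159314 = \frac{1}{7 + \left(36 \left(- \frac{1}{30}\right) + 79 \left(- \frac{1}{42}\right)\right)} - 159314 = \frac{1}{7 - \frac{647}{210}} - 159314 = \frac{1}{\frac{823}{210}} - 159314 = \frac{210}{823} - 159314 = - \frac{131115212}{823}$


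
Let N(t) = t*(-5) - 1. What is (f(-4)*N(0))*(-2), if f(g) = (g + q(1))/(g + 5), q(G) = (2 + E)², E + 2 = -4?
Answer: 24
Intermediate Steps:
E = -6 (E = -2 - 4 = -6)
N(t) = -1 - 5*t (N(t) = -5*t - 1 = -1 - 5*t)
q(G) = 16 (q(G) = (2 - 6)² = (-4)² = 16)
f(g) = (16 + g)/(5 + g) (f(g) = (g + 16)/(g + 5) = (16 + g)/(5 + g))
(f(-4)*N(0))*(-2) = (((16 - 4)/(5 - 4))*(-1 - 5*0))*(-2) = ((12/1)*(-1 + 0))*(-2) = ((1*12)*(-1))*(-2) = (12*(-1))*(-2) = -12*(-2) = 24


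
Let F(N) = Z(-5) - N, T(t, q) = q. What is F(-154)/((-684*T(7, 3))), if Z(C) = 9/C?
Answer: -761/10260 ≈ -0.074172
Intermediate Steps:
F(N) = -9/5 - N (F(N) = 9/(-5) - N = 9*(-⅕) - N = -9/5 - N)
F(-154)/((-684*T(7, 3))) = (-9/5 - 1*(-154))/((-684*3)) = (-9/5 + 154)/(-2052) = (761/5)*(-1/2052) = -761/10260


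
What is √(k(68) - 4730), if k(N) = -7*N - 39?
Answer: I*√5245 ≈ 72.422*I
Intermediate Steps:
k(N) = -39 - 7*N
√(k(68) - 4730) = √((-39 - 7*68) - 4730) = √((-39 - 476) - 4730) = √(-515 - 4730) = √(-5245) = I*√5245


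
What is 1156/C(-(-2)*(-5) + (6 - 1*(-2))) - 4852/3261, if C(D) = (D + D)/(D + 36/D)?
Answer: 18843728/3261 ≈ 5778.5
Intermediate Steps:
C(D) = 2*D/(D + 36/D) (C(D) = (2*D)/(D + 36/D) = 2*D/(D + 36/D))
1156/C(-(-2)*(-5) + (6 - 1*(-2))) - 4852/3261 = 1156/((2*(-(-2)*(-5) + (6 - 1*(-2)))²/(36 + (-(-2)*(-5) + (6 - 1*(-2)))²))) - 4852/3261 = 1156/((2*(-1*10 + (6 + 2))²/(36 + (-1*10 + (6 + 2))²))) - 4852*1/3261 = 1156/((2*(-10 + 8)²/(36 + (-10 + 8)²))) - 4852/3261 = 1156/((2*(-2)²/(36 + (-2)²))) - 4852/3261 = 1156/((2*4/(36 + 4))) - 4852/3261 = 1156/((2*4/40)) - 4852/3261 = 1156/((2*4*(1/40))) - 4852/3261 = 1156/(⅕) - 4852/3261 = 1156*5 - 4852/3261 = 5780 - 4852/3261 = 18843728/3261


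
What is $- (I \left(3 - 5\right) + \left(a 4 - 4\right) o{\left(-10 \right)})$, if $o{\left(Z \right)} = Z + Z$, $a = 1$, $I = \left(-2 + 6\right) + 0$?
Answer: $8$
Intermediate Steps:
$I = 4$ ($I = 4 + 0 = 4$)
$o{\left(Z \right)} = 2 Z$
$- (I \left(3 - 5\right) + \left(a 4 - 4\right) o{\left(-10 \right)}) = - (4 \left(3 - 5\right) + \left(1 \cdot 4 - 4\right) 2 \left(-10\right)) = - (4 \left(-2\right) + \left(4 - 4\right) \left(-20\right)) = - (-8 + 0 \left(-20\right)) = - (-8 + 0) = \left(-1\right) \left(-8\right) = 8$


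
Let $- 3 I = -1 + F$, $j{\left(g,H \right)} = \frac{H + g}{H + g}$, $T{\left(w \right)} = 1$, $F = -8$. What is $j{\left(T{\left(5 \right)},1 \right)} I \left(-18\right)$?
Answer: $-54$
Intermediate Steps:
$j{\left(g,H \right)} = 1$
$I = 3$ ($I = - \frac{-1 - 8}{3} = \left(- \frac{1}{3}\right) \left(-9\right) = 3$)
$j{\left(T{\left(5 \right)},1 \right)} I \left(-18\right) = 1 \cdot 3 \left(-18\right) = 3 \left(-18\right) = -54$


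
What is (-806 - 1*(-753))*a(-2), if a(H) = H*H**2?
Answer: 424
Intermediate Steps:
a(H) = H**3
(-806 - 1*(-753))*a(-2) = (-806 - 1*(-753))*(-2)**3 = (-806 + 753)*(-8) = -53*(-8) = 424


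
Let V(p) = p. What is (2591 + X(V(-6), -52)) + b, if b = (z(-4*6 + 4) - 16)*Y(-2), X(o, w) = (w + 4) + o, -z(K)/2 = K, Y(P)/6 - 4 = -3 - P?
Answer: 2969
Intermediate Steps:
Y(P) = 6 - 6*P (Y(P) = 24 + 6*(-3 - P) = 24 + (-18 - 6*P) = 6 - 6*P)
z(K) = -2*K
X(o, w) = 4 + o + w (X(o, w) = (4 + w) + o = 4 + o + w)
b = 432 (b = (-2*(-4*6 + 4) - 16)*(6 - 6*(-2)) = (-2*(-24 + 4) - 16)*(6 + 12) = (-2*(-20) - 16)*18 = (40 - 16)*18 = 24*18 = 432)
(2591 + X(V(-6), -52)) + b = (2591 + (4 - 6 - 52)) + 432 = (2591 - 54) + 432 = 2537 + 432 = 2969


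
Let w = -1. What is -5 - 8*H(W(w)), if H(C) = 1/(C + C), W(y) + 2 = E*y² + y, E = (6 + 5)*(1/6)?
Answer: -11/7 ≈ -1.5714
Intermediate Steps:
E = 11/6 (E = 11*(1*(⅙)) = 11*(⅙) = 11/6 ≈ 1.8333)
W(y) = -2 + y + 11*y²/6 (W(y) = -2 + (11*y²/6 + y) = -2 + (y + 11*y²/6) = -2 + y + 11*y²/6)
H(C) = 1/(2*C)
-5 - 8*H(W(w)) = -5 - 4/(-2 - 1 + (11/6)*(-1)²) = -5 - 4/(-2 - 1 + (11/6)*1) = -5 - 4/(-2 - 1 + 11/6) = -5 - 4/(-7/6) = -5 - 4*(-6)/7 = -5 - 8*(-3/7) = -5 + 24/7 = -11/7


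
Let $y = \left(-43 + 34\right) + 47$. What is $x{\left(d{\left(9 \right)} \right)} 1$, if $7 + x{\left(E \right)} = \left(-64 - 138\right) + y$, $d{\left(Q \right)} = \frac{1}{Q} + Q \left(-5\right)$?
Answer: $-171$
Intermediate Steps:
$y = 38$ ($y = -9 + 47 = 38$)
$d{\left(Q \right)} = \frac{1}{Q} - 5 Q$
$x{\left(E \right)} = -171$ ($x{\left(E \right)} = -7 + \left(\left(-64 - 138\right) + 38\right) = -7 + \left(-202 + 38\right) = -7 - 164 = -171$)
$x{\left(d{\left(9 \right)} \right)} 1 = \left(-171\right) 1 = -171$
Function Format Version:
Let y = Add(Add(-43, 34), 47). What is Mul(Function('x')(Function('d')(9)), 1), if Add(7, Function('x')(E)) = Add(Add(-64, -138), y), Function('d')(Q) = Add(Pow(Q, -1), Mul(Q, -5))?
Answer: -171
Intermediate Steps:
y = 38 (y = Add(-9, 47) = 38)
Function('d')(Q) = Add(Pow(Q, -1), Mul(-5, Q))
Function('x')(E) = -171 (Function('x')(E) = Add(-7, Add(Add(-64, -138), 38)) = Add(-7, Add(-202, 38)) = Add(-7, -164) = -171)
Mul(Function('x')(Function('d')(9)), 1) = Mul(-171, 1) = -171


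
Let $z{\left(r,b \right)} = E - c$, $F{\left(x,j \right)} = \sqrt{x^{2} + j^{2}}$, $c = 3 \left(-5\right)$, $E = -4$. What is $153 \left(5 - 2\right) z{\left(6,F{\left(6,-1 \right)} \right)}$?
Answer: $5049$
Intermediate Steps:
$c = -15$
$F{\left(x,j \right)} = \sqrt{j^{2} + x^{2}}$
$z{\left(r,b \right)} = 11$ ($z{\left(r,b \right)} = -4 - -15 = -4 + 15 = 11$)
$153 \left(5 - 2\right) z{\left(6,F{\left(6,-1 \right)} \right)} = 153 \left(5 - 2\right) 11 = 153 \cdot 3 \cdot 11 = 153 \cdot 33 = 5049$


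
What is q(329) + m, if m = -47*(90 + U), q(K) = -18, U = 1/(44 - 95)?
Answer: -216601/51 ≈ -4247.1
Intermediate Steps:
U = -1/51 (U = 1/(-51) = -1/51 ≈ -0.019608)
m = -215683/51 (m = -47*(90 - 1/51) = -47*4589/51 = -215683/51 ≈ -4229.1)
q(329) + m = -18 - 215683/51 = -216601/51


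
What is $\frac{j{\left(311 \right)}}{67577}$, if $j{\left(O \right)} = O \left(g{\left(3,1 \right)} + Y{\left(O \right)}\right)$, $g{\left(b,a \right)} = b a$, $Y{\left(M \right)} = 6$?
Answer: $\frac{2799}{67577} \approx 0.041419$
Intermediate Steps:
$g{\left(b,a \right)} = a b$
$j{\left(O \right)} = 9 O$ ($j{\left(O \right)} = O \left(1 \cdot 3 + 6\right) = O \left(3 + 6\right) = O 9 = 9 O$)
$\frac{j{\left(311 \right)}}{67577} = \frac{9 \cdot 311}{67577} = 2799 \cdot \frac{1}{67577} = \frac{2799}{67577}$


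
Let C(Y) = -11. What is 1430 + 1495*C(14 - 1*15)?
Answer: -15015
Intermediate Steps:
1430 + 1495*C(14 - 1*15) = 1430 + 1495*(-11) = 1430 - 16445 = -15015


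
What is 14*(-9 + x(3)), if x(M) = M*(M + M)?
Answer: 126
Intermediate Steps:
x(M) = 2*M² (x(M) = M*(2*M) = 2*M²)
14*(-9 + x(3)) = 14*(-9 + 2*3²) = 14*(-9 + 2*9) = 14*(-9 + 18) = 14*9 = 126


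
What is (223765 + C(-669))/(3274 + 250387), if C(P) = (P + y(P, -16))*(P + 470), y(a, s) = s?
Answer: 360080/253661 ≈ 1.4195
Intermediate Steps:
C(P) = (-16 + P)*(470 + P) (C(P) = (P - 16)*(P + 470) = (-16 + P)*(470 + P))
(223765 + C(-669))/(3274 + 250387) = (223765 + (-7520 + (-669)² + 454*(-669)))/(3274 + 250387) = (223765 + (-7520 + 447561 - 303726))/253661 = (223765 + 136315)*(1/253661) = 360080*(1/253661) = 360080/253661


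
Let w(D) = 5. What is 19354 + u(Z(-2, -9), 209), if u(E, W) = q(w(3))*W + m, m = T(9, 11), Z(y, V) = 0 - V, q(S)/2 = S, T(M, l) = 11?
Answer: 21455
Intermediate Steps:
q(S) = 2*S
Z(y, V) = -V
m = 11
u(E, W) = 11 + 10*W (u(E, W) = (2*5)*W + 11 = 10*W + 11 = 11 + 10*W)
19354 + u(Z(-2, -9), 209) = 19354 + (11 + 10*209) = 19354 + (11 + 2090) = 19354 + 2101 = 21455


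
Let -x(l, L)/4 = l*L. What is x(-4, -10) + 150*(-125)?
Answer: -18910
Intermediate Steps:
x(l, L) = -4*L*l (x(l, L) = -4*l*L = -4*L*l)
x(-4, -10) + 150*(-125) = -4*(-10)*(-4) + 150*(-125) = -160 - 18750 = -18910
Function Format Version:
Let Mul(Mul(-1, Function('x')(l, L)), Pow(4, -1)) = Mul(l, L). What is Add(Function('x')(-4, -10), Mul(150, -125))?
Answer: -18910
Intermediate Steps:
Function('x')(l, L) = Mul(-4, L, l) (Function('x')(l, L) = Mul(-4, Mul(l, L)) = Mul(-4, Mul(L, l)) = Mul(-4, L, l))
Add(Function('x')(-4, -10), Mul(150, -125)) = Add(Mul(-4, -10, -4), Mul(150, -125)) = Add(-160, -18750) = -18910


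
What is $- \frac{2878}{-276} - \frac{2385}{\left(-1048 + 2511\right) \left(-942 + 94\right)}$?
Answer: $\frac{16845161}{1615152} \approx 10.429$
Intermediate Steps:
$- \frac{2878}{-276} - \frac{2385}{\left(-1048 + 2511\right) \left(-942 + 94\right)} = \left(-2878\right) \left(- \frac{1}{276}\right) - \frac{2385}{1463 \left(-848\right)} = \frac{1439}{138} - \frac{2385}{-1240624} = \frac{1439}{138} - - \frac{45}{23408} = \frac{1439}{138} + \frac{45}{23408} = \frac{16845161}{1615152}$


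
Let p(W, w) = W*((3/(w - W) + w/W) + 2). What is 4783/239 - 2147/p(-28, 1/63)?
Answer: 88427373368/1567493689 ≈ 56.413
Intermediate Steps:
p(W, w) = W*(2 + 3/(w - W) + w/W)
4783/239 - 2147/p(-28, 1/63) = 4783/239 - 2147*(-28 - 1/63)/(-(1/63)² - 3*(-28) + 2*(-28)² - 1*(-28)/63) = 4783*(1/239) - 2147*(-28 - 1*1/63)/(-(1/63)² + 84 + 2*784 - 1*(-28)*1/63) = 4783/239 - 2147*(-28 - 1/63)/(-1*1/3969 + 84 + 1568 + 4/9) = 4783/239 - 2147*(-1765/(63*(-1/3969 + 84 + 1568 + 4/9))) = 4783/239 - 2147/((-63/1765*6558551/3969)) = 4783/239 - 2147/(-6558551/111195) = 4783/239 - 2147*(-111195/6558551) = 4783/239 + 238735665/6558551 = 88427373368/1567493689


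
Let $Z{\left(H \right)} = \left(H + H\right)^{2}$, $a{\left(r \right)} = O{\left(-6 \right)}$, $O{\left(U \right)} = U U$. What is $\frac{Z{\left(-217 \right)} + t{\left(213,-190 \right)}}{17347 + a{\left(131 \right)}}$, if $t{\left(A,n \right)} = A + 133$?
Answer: $\frac{188702}{17383} \approx 10.856$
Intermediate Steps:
$O{\left(U \right)} = U^{2}$
$a{\left(r \right)} = 36$ ($a{\left(r \right)} = \left(-6\right)^{2} = 36$)
$t{\left(A,n \right)} = 133 + A$
$Z{\left(H \right)} = 4 H^{2}$ ($Z{\left(H \right)} = \left(2 H\right)^{2} = 4 H^{2}$)
$\frac{Z{\left(-217 \right)} + t{\left(213,-190 \right)}}{17347 + a{\left(131 \right)}} = \frac{4 \left(-217\right)^{2} + \left(133 + 213\right)}{17347 + 36} = \frac{4 \cdot 47089 + 346}{17383} = \left(188356 + 346\right) \frac{1}{17383} = 188702 \cdot \frac{1}{17383} = \frac{188702}{17383}$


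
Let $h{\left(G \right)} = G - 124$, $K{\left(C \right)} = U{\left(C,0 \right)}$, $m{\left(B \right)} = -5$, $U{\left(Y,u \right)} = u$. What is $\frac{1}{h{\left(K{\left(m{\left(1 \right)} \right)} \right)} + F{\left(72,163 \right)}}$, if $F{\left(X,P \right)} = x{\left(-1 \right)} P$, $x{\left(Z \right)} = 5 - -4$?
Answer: $\frac{1}{1343} \approx 0.0007446$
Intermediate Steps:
$x{\left(Z \right)} = 9$ ($x{\left(Z \right)} = 5 + 4 = 9$)
$K{\left(C \right)} = 0$
$F{\left(X,P \right)} = 9 P$
$h{\left(G \right)} = -124 + G$ ($h{\left(G \right)} = G - 124 = -124 + G$)
$\frac{1}{h{\left(K{\left(m{\left(1 \right)} \right)} \right)} + F{\left(72,163 \right)}} = \frac{1}{\left(-124 + 0\right) + 9 \cdot 163} = \frac{1}{-124 + 1467} = \frac{1}{1343}$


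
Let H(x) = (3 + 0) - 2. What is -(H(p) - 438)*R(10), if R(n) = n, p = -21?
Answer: 4370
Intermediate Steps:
H(x) = 1 (H(x) = 3 - 2 = 1)
-(H(p) - 438)*R(10) = -(1 - 438)*10 = -(-437)*10 = -1*(-4370) = 4370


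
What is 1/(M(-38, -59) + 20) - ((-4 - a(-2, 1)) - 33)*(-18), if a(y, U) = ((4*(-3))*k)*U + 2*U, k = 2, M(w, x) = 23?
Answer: -11609/43 ≈ -269.98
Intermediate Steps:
a(y, U) = -22*U (a(y, U) = ((4*(-3))*2)*U + 2*U = (-12*2)*U + 2*U = -24*U + 2*U = -22*U)
1/(M(-38, -59) + 20) - ((-4 - a(-2, 1)) - 33)*(-18) = 1/(23 + 20) - ((-4 - (-22)) - 33)*(-18) = 1/43 - ((-4 - 1*(-22)) - 33)*(-18) = 1/43 - ((-4 + 22) - 33)*(-18) = 1/43 - (18 - 33)*(-18) = 1/43 - (-15)*(-18) = 1/43 - 1*270 = 1/43 - 270 = -11609/43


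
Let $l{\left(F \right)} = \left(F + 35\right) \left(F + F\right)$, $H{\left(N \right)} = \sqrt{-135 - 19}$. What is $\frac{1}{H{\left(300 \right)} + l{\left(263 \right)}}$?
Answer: $\frac{78374}{12284967829} - \frac{i \sqrt{154}}{24569935658} \approx 6.3797 \cdot 10^{-6} - 5.0508 \cdot 10^{-10} i$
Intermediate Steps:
$H{\left(N \right)} = i \sqrt{154}$ ($H{\left(N \right)} = \sqrt{-154} = i \sqrt{154}$)
$l{\left(F \right)} = 2 F \left(35 + F\right)$ ($l{\left(F \right)} = \left(35 + F\right) 2 F = 2 F \left(35 + F\right)$)
$\frac{1}{H{\left(300 \right)} + l{\left(263 \right)}} = \frac{1}{i \sqrt{154} + 2 \cdot 263 \left(35 + 263\right)} = \frac{1}{i \sqrt{154} + 2 \cdot 263 \cdot 298} = \frac{1}{i \sqrt{154} + 156748} = \frac{1}{156748 + i \sqrt{154}}$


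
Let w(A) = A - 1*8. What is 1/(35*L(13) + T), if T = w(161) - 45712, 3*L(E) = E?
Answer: -3/136222 ≈ -2.2023e-5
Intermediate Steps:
L(E) = E/3
w(A) = -8 + A (w(A) = A - 8 = -8 + A)
T = -45559 (T = (-8 + 161) - 45712 = 153 - 45712 = -45559)
1/(35*L(13) + T) = 1/(35*((⅓)*13) - 45559) = 1/(35*(13/3) - 45559) = 1/(455/3 - 45559) = 1/(-136222/3) = -3/136222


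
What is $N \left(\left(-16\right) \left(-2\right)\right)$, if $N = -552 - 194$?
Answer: $-23872$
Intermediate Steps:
$N = -746$ ($N = -552 - 194 = -746$)
$N \left(\left(-16\right) \left(-2\right)\right) = - 746 \left(\left(-16\right) \left(-2\right)\right) = \left(-746\right) 32 = -23872$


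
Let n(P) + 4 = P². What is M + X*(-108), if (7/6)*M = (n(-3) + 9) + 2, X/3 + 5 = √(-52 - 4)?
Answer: 11436/7 - 648*I*√14 ≈ 1633.7 - 2424.6*I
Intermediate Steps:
n(P) = -4 + P²
X = -15 + 6*I*√14 (X = -15 + 3*√(-52 - 4) = -15 + 3*√(-56) = -15 + 3*(2*I*√14) = -15 + 6*I*√14 ≈ -15.0 + 22.45*I)
M = 96/7 (M = 6*(((-4 + (-3)²) + 9) + 2)/7 = 6*(((-4 + 9) + 9) + 2)/7 = 6*((5 + 9) + 2)/7 = 6*(14 + 2)/7 = (6/7)*16 = 96/7 ≈ 13.714)
M + X*(-108) = 96/7 + (-15 + 6*I*√14)*(-108) = 96/7 + (1620 - 648*I*√14) = 11436/7 - 648*I*√14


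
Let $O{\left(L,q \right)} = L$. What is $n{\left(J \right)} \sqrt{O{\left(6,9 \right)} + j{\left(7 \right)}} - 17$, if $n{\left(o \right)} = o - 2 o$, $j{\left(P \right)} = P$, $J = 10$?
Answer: $-17 - 10 \sqrt{13} \approx -53.056$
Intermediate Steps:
$n{\left(o \right)} = - o$ ($n{\left(o \right)} = o - 2 o = - o$)
$n{\left(J \right)} \sqrt{O{\left(6,9 \right)} + j{\left(7 \right)}} - 17 = \left(-1\right) 10 \sqrt{6 + 7} - 17 = - 10 \sqrt{13} - 17 = -17 - 10 \sqrt{13}$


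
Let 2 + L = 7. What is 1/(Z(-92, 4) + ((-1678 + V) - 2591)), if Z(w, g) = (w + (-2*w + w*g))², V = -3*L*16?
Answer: 1/71667 ≈ 1.3953e-5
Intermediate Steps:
L = 5 (L = -2 + 7 = 5)
V = -240 (V = -3*5*16 = -15*16 = -240)
Z(w, g) = (-w + g*w)² (Z(w, g) = (w + (-2*w + g*w))² = (-w + g*w)²)
1/(Z(-92, 4) + ((-1678 + V) - 2591)) = 1/((-92)²*(-1 + 4)² + ((-1678 - 240) - 2591)) = 1/(8464*3² + (-1918 - 2591)) = 1/(8464*9 - 4509) = 1/(76176 - 4509) = 1/71667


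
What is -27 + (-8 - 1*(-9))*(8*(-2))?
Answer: -43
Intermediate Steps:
-27 + (-8 - 1*(-9))*(8*(-2)) = -27 + (-8 + 9)*(-16) = -27 + 1*(-16) = -27 - 16 = -43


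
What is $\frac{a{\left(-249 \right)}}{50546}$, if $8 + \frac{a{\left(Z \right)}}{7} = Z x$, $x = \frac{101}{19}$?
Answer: $- \frac{177107}{960374} \approx -0.18441$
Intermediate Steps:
$x = \frac{101}{19}$ ($x = 101 \cdot \frac{1}{19} = \frac{101}{19} \approx 5.3158$)
$a{\left(Z \right)} = -56 + \frac{707 Z}{19}$ ($a{\left(Z \right)} = -56 + 7 Z \frac{101}{19} = -56 + 7 \frac{101 Z}{19} = -56 + \frac{707 Z}{19}$)
$\frac{a{\left(-249 \right)}}{50546} = \frac{-56 + \frac{707}{19} \left(-249\right)}{50546} = \left(-56 - \frac{176043}{19}\right) \frac{1}{50546} = \left(- \frac{177107}{19}\right) \frac{1}{50546} = - \frac{177107}{960374}$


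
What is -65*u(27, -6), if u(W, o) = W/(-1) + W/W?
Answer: 1690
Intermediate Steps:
u(W, o) = 1 - W (u(W, o) = W*(-1) + 1 = -W + 1 = 1 - W)
-65*u(27, -6) = -65*(1 - 1*27) = -65*(1 - 27) = -65*(-26) = 1690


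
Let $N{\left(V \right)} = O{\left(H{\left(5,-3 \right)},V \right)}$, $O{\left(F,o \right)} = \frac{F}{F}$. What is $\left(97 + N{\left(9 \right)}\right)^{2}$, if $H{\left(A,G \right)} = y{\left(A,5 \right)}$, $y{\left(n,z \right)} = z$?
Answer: $9604$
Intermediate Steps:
$H{\left(A,G \right)} = 5$
$O{\left(F,o \right)} = 1$
$N{\left(V \right)} = 1$
$\left(97 + N{\left(9 \right)}\right)^{2} = \left(97 + 1\right)^{2} = 98^{2} = 9604$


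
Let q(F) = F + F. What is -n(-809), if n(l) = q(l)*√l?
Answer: 1618*I*√809 ≈ 46021.0*I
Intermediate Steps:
q(F) = 2*F
n(l) = 2*l^(3/2) (n(l) = (2*l)*√l = 2*l^(3/2))
-n(-809) = -2*(-809)^(3/2) = -2*(-809*I*√809) = -(-1618)*I*√809 = 1618*I*√809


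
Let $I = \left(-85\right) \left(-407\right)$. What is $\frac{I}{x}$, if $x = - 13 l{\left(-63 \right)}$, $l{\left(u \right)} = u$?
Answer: $\frac{34595}{819} \approx 42.241$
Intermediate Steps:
$I = 34595$
$x = 819$ ($x = \left(-13\right) \left(-63\right) = 819$)
$\frac{I}{x} = \frac{34595}{819}$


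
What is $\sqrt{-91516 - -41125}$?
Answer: $3 i \sqrt{5599} \approx 224.48 i$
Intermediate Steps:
$\sqrt{-91516 - -41125} = \sqrt{-91516 + 41125} = \sqrt{-50391} = 3 i \sqrt{5599}$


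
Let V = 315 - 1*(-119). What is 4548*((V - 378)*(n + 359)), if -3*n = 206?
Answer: 73944416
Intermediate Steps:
n = -206/3 (n = -⅓*206 = -206/3 ≈ -68.667)
V = 434 (V = 315 + 119 = 434)
4548*((V - 378)*(n + 359)) = 4548*((434 - 378)*(-206/3 + 359)) = 4548*(56*(871/3)) = 4548*(48776/3) = 73944416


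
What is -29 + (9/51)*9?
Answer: -466/17 ≈ -27.412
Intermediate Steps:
-29 + (9/51)*9 = -29 + (9*(1/51))*9 = -29 + (3/17)*9 = -29 + 27/17 = -466/17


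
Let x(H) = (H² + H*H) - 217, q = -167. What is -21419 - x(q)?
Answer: -76980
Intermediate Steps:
x(H) = -217 + 2*H² (x(H) = (H² + H²) - 217 = 2*H² - 217 = -217 + 2*H²)
-21419 - x(q) = -21419 - (-217 + 2*(-167)²) = -21419 - (-217 + 2*27889) = -21419 - (-217 + 55778) = -21419 - 1*55561 = -21419 - 55561 = -76980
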